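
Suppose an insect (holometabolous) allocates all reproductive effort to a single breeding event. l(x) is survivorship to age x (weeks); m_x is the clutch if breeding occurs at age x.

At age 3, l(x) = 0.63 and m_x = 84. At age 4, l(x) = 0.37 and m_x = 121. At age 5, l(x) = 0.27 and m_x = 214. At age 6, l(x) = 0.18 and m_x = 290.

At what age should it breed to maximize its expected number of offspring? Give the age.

Expected offspring if breeding at age x = l(x) × m_x:
  age 3: 0.63 × 84 = 52.920
  age 4: 0.37 × 121 = 44.770
  age 5: 0.27 × 214 = 57.780
  age 6: 0.18 × 290 = 52.200
Maximum at age 5 (57.780).

5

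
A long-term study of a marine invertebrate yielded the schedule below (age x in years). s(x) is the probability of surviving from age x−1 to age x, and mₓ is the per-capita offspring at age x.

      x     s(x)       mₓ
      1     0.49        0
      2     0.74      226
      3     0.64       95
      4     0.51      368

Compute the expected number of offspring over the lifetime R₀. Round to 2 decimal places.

Survivorship from birth: l_x = s_1·s_2·…·s_x.
  l_1 = 0.49000
  l_2 = 0.36260
  l_3 = 0.23206
  l_4 = 0.11835
R₀ = Σ l_x mₓ:
  age 1: 0.49000 × 0 = 0.0000
  age 2: 0.36260 × 226 = 81.9476
  age 3: 0.23206 × 95 = 22.0457
  age 4: 0.11835 × 368 = 43.5528
R₀ = 0.0000 + 81.9476 + 22.0457 + 43.5528 = 147.5461

147.55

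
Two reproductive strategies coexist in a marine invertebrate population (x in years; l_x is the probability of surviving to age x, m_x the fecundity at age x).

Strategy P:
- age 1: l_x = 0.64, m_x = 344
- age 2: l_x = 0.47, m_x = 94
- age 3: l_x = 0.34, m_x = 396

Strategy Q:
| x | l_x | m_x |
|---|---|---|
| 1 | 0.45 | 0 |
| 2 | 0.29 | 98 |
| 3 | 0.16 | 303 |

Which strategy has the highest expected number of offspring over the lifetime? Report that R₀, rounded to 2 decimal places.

398.98

Strategy P: R₀ = 0.64×344 + 0.47×94 + 0.34×396 = 398.9800
Strategy Q: R₀ = 0.45×0 + 0.29×98 + 0.16×303 = 76.9000
Highest R₀: strategy P with 398.9800.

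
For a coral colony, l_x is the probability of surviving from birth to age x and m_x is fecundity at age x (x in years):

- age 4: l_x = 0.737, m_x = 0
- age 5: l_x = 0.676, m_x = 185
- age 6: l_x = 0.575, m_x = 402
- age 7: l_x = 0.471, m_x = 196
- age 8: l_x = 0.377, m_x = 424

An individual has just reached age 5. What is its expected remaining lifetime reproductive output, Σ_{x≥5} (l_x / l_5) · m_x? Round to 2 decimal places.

899.96

l_5 = 0.676. Conditional survival from age 5 to x is l_x / l_5.
  x=5: (0.676/0.676) × 185 = 185.0000
  x=6: (0.575/0.676) × 402 = 341.9379
  x=7: (0.471/0.676) × 196 = 136.5621
  x=8: (0.377/0.676) × 424 = 236.4615
Sum = 185.0000 + 341.9379 + 136.5621 + 236.4615 = 899.9615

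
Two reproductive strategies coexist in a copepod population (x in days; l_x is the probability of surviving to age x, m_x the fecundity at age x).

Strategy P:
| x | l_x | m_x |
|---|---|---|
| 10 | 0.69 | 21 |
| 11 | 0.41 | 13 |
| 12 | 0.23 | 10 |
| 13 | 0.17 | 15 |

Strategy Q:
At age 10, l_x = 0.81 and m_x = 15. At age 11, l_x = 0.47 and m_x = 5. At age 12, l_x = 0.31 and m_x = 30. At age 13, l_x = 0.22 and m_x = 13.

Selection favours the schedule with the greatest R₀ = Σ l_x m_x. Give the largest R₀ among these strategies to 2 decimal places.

26.66

Strategy P: R₀ = 0.69×21 + 0.41×13 + 0.23×10 + 0.17×15 = 24.6700
Strategy Q: R₀ = 0.81×15 + 0.47×5 + 0.31×30 + 0.22×13 = 26.6600
Highest R₀: strategy Q with 26.6600.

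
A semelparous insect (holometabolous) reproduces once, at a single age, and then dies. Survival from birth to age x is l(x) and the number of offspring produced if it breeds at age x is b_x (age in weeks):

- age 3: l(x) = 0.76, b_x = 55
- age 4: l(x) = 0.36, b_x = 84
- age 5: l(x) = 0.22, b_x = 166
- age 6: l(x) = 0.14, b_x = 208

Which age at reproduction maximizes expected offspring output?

3

Expected offspring if breeding at age x = l(x) × b_x:
  age 3: 0.76 × 55 = 41.800
  age 4: 0.36 × 84 = 30.240
  age 5: 0.22 × 166 = 36.520
  age 6: 0.14 × 208 = 29.120
Maximum at age 3 (41.800).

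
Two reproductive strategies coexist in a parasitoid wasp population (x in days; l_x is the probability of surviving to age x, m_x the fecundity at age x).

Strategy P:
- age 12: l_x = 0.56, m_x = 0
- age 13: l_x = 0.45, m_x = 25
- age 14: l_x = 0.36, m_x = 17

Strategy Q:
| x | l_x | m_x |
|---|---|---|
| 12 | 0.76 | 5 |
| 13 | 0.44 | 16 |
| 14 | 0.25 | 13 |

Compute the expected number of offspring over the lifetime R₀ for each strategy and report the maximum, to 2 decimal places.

Strategy P: R₀ = 0.56×0 + 0.45×25 + 0.36×17 = 17.3700
Strategy Q: R₀ = 0.76×5 + 0.44×16 + 0.25×13 = 14.0900
Highest R₀: strategy P with 17.3700.

17.37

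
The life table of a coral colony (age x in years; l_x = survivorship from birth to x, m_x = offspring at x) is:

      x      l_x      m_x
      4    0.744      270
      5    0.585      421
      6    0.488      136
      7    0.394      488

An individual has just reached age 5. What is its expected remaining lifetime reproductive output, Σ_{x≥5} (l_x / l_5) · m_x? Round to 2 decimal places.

l_5 = 0.585. Conditional survival from age 5 to x is l_x / l_5.
  x=5: (0.585/0.585) × 421 = 421.0000
  x=6: (0.488/0.585) × 136 = 113.4496
  x=7: (0.394/0.585) × 488 = 328.6701
Sum = 421.0000 + 113.4496 + 328.6701 = 863.1197

863.12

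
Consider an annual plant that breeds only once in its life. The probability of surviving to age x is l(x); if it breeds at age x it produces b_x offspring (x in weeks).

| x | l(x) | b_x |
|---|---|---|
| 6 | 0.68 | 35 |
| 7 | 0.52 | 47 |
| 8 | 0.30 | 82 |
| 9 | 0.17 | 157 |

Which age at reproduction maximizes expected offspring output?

Expected offspring if breeding at age x = l(x) × b_x:
  age 6: 0.68 × 35 = 23.800
  age 7: 0.52 × 47 = 24.440
  age 8: 0.30 × 82 = 24.600
  age 9: 0.17 × 157 = 26.690
Maximum at age 9 (26.690).

9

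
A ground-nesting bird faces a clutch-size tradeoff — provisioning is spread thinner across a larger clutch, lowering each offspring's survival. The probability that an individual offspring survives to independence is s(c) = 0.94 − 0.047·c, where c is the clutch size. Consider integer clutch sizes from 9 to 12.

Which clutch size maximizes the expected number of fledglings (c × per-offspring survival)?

Expected fledglings = c × s(c):
  c=9: 9 × 0.517 = 4.653
  c=10: 10 × 0.470 = 4.700
  c=11: 11 × 0.423 = 4.653
  c=12: 12 × 0.376 = 4.512
Maximum at c = 10 (4.700 fledglings).

10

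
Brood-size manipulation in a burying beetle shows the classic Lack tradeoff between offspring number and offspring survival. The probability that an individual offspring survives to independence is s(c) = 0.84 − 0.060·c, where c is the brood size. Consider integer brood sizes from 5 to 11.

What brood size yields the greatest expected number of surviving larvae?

7

Expected surviving larvae = c × s(c):
  c=5: 5 × 0.540 = 2.700
  c=6: 6 × 0.480 = 2.880
  c=7: 7 × 0.420 = 2.940
  c=8: 8 × 0.360 = 2.880
  c=9: 9 × 0.300 = 2.700
  c=10: 10 × 0.240 = 2.400
  c=11: 11 × 0.180 = 1.980
Maximum at c = 7 (2.940 surviving larvae).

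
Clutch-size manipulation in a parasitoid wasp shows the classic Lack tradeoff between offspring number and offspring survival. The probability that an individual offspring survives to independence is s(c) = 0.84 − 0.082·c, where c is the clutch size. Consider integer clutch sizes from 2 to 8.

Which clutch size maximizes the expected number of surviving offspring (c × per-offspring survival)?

5

Expected surviving offspring = c × s(c):
  c=2: 2 × 0.676 = 1.352
  c=3: 3 × 0.594 = 1.782
  c=4: 4 × 0.512 = 2.048
  c=5: 5 × 0.430 = 2.150
  c=6: 6 × 0.348 = 2.088
  c=7: 7 × 0.266 = 1.862
  c=8: 8 × 0.184 = 1.472
Maximum at c = 5 (2.150 surviving offspring).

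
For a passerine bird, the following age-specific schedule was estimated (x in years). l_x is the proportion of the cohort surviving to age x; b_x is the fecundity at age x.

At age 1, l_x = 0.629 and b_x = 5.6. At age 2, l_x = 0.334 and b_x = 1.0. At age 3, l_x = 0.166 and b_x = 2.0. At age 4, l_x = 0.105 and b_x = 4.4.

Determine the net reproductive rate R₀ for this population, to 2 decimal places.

R₀ = Σ l_x b_x:
  age 1: 0.629 × 5.6 = 3.5224
  age 2: 0.334 × 1.0 = 0.3340
  age 3: 0.166 × 2.0 = 0.3320
  age 4: 0.105 × 4.4 = 0.4620
R₀ = 3.5224 + 0.3340 + 0.3320 + 0.4620 = 4.6504

4.65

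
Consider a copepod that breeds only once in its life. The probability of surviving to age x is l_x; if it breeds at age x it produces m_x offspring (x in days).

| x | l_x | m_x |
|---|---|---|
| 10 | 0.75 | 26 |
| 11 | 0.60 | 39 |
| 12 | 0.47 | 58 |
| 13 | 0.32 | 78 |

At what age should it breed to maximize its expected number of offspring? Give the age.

Expected offspring if breeding at age x = l_x × m_x:
  age 10: 0.75 × 26 = 19.500
  age 11: 0.60 × 39 = 23.400
  age 12: 0.47 × 58 = 27.260
  age 13: 0.32 × 78 = 24.960
Maximum at age 12 (27.260).

12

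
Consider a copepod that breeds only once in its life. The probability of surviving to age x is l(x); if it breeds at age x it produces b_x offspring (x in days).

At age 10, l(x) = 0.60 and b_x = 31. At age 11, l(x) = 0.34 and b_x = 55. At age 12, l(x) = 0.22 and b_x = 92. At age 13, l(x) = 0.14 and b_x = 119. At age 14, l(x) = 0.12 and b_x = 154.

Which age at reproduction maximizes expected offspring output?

12

Expected offspring if breeding at age x = l(x) × b_x:
  age 10: 0.60 × 31 = 18.600
  age 11: 0.34 × 55 = 18.700
  age 12: 0.22 × 92 = 20.240
  age 13: 0.14 × 119 = 16.660
  age 14: 0.12 × 154 = 18.480
Maximum at age 12 (20.240).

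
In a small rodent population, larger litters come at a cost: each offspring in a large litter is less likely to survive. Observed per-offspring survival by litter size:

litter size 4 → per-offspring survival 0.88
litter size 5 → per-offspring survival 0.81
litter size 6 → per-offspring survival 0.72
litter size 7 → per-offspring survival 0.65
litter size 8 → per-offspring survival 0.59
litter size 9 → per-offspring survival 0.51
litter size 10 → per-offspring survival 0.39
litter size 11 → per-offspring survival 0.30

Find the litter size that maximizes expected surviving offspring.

Expected surviving offspring = c × s(c):
  c=4: 4 × 0.88 = 3.520
  c=5: 5 × 0.81 = 4.050
  c=6: 6 × 0.72 = 4.320
  c=7: 7 × 0.65 = 4.550
  c=8: 8 × 0.59 = 4.720
  c=9: 9 × 0.51 = 4.590
  c=10: 10 × 0.39 = 3.900
  c=11: 11 × 0.30 = 3.300
Maximum at c = 8 (4.720 surviving offspring).

8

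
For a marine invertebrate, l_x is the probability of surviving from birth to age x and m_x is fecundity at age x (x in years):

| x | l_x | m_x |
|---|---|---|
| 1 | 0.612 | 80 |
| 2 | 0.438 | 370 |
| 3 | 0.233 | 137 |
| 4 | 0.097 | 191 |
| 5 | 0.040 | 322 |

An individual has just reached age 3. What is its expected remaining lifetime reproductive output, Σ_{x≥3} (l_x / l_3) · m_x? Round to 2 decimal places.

271.79

l_3 = 0.233. Conditional survival from age 3 to x is l_x / l_3.
  x=3: (0.233/0.233) × 137 = 137.0000
  x=4: (0.097/0.233) × 191 = 79.5150
  x=5: (0.040/0.233) × 322 = 55.2790
Sum = 137.0000 + 79.5150 + 55.2790 = 271.7940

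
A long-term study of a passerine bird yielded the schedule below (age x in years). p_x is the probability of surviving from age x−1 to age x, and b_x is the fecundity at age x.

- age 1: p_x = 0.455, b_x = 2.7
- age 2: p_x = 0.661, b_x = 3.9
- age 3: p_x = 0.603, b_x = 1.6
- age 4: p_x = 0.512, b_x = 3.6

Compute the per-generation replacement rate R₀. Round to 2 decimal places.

3.03

Survivorship from birth: l_x = p_1·p_2·…·p_x.
  l_1 = 0.45500
  l_2 = 0.30076
  l_3 = 0.18136
  l_4 = 0.09285
R₀ = Σ l_x b_x:
  age 1: 0.45500 × 2.7 = 1.2285
  age 2: 0.30076 × 3.9 = 1.1730
  age 3: 0.18136 × 1.6 = 0.2902
  age 4: 0.09285 × 3.6 = 0.3343
R₀ = 1.2285 + 1.1730 + 0.2902 + 0.3343 = 3.0259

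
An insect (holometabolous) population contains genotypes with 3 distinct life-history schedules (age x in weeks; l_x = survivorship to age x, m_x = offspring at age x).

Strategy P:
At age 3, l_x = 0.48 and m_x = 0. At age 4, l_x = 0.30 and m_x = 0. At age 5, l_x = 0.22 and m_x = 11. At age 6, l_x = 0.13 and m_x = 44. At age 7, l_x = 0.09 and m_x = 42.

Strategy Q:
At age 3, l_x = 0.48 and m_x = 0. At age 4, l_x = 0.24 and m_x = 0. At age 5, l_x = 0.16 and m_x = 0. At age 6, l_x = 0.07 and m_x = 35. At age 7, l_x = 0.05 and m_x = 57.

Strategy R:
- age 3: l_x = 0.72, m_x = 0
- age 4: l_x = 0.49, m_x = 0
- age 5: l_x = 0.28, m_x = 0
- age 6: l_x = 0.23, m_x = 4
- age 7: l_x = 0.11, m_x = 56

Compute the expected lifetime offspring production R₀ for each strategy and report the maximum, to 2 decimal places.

11.92

Strategy P: R₀ = 0.48×0 + 0.30×0 + 0.22×11 + 0.13×44 + 0.09×42 = 11.9200
Strategy Q: R₀ = 0.48×0 + 0.24×0 + 0.16×0 + 0.07×35 + 0.05×57 = 5.3000
Strategy R: R₀ = 0.72×0 + 0.49×0 + 0.28×0 + 0.23×4 + 0.11×56 = 7.0800
Highest R₀: strategy P with 11.9200.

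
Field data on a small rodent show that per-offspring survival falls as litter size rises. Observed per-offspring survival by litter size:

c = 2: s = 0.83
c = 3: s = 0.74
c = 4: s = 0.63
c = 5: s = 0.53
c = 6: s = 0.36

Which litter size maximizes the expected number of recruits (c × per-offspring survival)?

5

Expected recruits = c × s(c):
  c=2: 2 × 0.83 = 1.660
  c=3: 3 × 0.74 = 2.220
  c=4: 4 × 0.63 = 2.520
  c=5: 5 × 0.53 = 2.650
  c=6: 6 × 0.36 = 2.160
Maximum at c = 5 (2.650 recruits).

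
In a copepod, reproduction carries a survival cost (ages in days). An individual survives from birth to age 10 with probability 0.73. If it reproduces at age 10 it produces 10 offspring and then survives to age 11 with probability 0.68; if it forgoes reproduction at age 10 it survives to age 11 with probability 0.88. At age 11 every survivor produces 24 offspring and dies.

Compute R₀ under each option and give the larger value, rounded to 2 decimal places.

breed at age 10: R₀ = 0.73 × (10 + 0.68 × 24) = 0.73 × 26.3200 = 19.2136
delay to age 11: R₀ = 0.73 × (0.88 × 24) = 0.73 × 21.1200 = 15.4176
Higher: breed at age 10 (19.2136).

19.21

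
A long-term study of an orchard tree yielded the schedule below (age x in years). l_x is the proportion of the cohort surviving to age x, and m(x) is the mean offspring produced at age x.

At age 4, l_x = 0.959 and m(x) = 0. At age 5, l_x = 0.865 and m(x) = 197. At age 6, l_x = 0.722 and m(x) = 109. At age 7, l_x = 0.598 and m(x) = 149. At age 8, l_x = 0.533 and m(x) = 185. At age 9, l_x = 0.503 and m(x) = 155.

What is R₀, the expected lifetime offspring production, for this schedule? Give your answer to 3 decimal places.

514.775

R₀ = Σ l_x m(x):
  age 4: 0.959 × 0 = 0.0000
  age 5: 0.865 × 197 = 170.4050
  age 6: 0.722 × 109 = 78.6980
  age 7: 0.598 × 149 = 89.1020
  age 8: 0.533 × 185 = 98.6050
  age 9: 0.503 × 155 = 77.9650
R₀ = 0.0000 + 170.4050 + 78.6980 + 89.1020 + 98.6050 + 77.9650 = 514.7750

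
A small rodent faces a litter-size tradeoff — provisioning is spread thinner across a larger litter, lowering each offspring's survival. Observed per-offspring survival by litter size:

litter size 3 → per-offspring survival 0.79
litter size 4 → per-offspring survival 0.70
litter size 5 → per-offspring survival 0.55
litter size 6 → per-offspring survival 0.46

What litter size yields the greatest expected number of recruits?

Expected recruits = c × s(c):
  c=3: 3 × 0.79 = 2.370
  c=4: 4 × 0.70 = 2.800
  c=5: 5 × 0.55 = 2.750
  c=6: 6 × 0.46 = 2.760
Maximum at c = 4 (2.800 recruits).

4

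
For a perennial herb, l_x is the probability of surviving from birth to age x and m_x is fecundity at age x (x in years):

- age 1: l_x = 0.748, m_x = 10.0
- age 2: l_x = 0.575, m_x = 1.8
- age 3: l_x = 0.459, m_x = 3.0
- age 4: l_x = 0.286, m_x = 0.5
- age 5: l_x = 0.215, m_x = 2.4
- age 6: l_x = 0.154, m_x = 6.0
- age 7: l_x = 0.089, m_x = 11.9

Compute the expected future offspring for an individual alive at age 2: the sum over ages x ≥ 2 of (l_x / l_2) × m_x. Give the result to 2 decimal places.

8.79

l_2 = 0.575. Conditional survival from age 2 to x is l_x / l_2.
  x=2: (0.575/0.575) × 1.8 = 1.8000
  x=3: (0.459/0.575) × 3.0 = 2.3948
  x=4: (0.286/0.575) × 0.5 = 0.2487
  x=5: (0.215/0.575) × 2.4 = 0.8974
  x=6: (0.154/0.575) × 6.0 = 1.6070
  x=7: (0.089/0.575) × 11.9 = 1.8419
Sum = 1.8000 + 2.3948 + 0.2487 + 0.8974 + 1.6070 + 1.8419 = 8.7897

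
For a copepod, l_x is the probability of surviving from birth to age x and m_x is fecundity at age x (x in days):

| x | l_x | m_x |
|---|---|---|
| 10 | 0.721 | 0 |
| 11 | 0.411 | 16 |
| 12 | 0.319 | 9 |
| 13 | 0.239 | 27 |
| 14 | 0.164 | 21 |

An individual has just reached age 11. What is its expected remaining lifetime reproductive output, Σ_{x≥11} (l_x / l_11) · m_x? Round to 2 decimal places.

47.07

l_11 = 0.411. Conditional survival from age 11 to x is l_x / l_11.
  x=11: (0.411/0.411) × 16 = 16.0000
  x=12: (0.319/0.411) × 9 = 6.9854
  x=13: (0.239/0.411) × 27 = 15.7007
  x=14: (0.164/0.411) × 21 = 8.3796
Sum = 16.0000 + 6.9854 + 15.7007 + 8.3796 = 47.0657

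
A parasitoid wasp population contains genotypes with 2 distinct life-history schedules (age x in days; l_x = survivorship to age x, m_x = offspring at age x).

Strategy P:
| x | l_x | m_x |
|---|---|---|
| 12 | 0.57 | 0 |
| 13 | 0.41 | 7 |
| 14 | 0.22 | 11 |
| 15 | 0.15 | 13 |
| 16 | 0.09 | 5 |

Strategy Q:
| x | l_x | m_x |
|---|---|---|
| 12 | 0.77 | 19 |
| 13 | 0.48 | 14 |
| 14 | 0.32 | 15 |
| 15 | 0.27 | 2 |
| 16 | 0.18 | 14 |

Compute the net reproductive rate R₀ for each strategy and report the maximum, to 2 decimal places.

29.21

Strategy P: R₀ = 0.57×0 + 0.41×7 + 0.22×11 + 0.15×13 + 0.09×5 = 7.6900
Strategy Q: R₀ = 0.77×19 + 0.48×14 + 0.32×15 + 0.27×2 + 0.18×14 = 29.2100
Highest R₀: strategy Q with 29.2100.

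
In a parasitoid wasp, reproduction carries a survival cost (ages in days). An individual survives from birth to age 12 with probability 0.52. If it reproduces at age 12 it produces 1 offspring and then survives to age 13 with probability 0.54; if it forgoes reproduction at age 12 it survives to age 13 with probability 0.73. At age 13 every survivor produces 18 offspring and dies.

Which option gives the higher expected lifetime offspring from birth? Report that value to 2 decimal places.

6.83

breed at age 12: R₀ = 0.52 × (1 + 0.54 × 18) = 0.52 × 10.7200 = 5.5744
delay to age 13: R₀ = 0.52 × (0.73 × 18) = 0.52 × 13.1400 = 6.8328
Higher: delay to age 13 (6.8328).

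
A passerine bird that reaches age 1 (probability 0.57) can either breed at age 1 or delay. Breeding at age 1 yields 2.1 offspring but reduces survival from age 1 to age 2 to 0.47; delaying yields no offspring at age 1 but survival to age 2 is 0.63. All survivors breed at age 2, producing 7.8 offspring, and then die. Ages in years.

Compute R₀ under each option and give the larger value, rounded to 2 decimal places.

3.29

breed at age 1: R₀ = 0.57 × (2.1 + 0.47 × 7.8) = 0.57 × 5.7660 = 3.2866
delay to age 2: R₀ = 0.57 × (0.63 × 7.8) = 0.57 × 4.9140 = 2.8010
Higher: breed at age 1 (3.2866).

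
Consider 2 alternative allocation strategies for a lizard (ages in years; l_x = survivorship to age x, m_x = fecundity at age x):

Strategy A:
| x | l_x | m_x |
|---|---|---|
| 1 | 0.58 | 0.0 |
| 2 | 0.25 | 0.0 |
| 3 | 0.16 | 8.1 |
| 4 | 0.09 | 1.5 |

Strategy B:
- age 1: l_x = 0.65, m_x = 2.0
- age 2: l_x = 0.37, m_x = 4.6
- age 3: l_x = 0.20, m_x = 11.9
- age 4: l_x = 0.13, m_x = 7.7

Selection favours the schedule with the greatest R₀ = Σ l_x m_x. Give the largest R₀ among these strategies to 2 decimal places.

Strategy A: R₀ = 0.58×0.0 + 0.25×0.0 + 0.16×8.1 + 0.09×1.5 = 1.4310
Strategy B: R₀ = 0.65×2.0 + 0.37×4.6 + 0.20×11.9 + 0.13×7.7 = 6.3830
Highest R₀: strategy B with 6.3830.

6.38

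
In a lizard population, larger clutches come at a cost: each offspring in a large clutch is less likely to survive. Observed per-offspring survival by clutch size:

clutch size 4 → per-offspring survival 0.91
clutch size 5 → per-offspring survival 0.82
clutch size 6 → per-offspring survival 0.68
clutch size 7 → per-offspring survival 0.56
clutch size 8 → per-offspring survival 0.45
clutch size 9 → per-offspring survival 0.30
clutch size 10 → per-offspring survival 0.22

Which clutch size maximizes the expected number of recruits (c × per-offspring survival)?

5

Expected recruits = c × s(c):
  c=4: 4 × 0.91 = 3.640
  c=5: 5 × 0.82 = 4.100
  c=6: 6 × 0.68 = 4.080
  c=7: 7 × 0.56 = 3.920
  c=8: 8 × 0.45 = 3.600
  c=9: 9 × 0.30 = 2.700
  c=10: 10 × 0.22 = 2.200
Maximum at c = 5 (4.100 recruits).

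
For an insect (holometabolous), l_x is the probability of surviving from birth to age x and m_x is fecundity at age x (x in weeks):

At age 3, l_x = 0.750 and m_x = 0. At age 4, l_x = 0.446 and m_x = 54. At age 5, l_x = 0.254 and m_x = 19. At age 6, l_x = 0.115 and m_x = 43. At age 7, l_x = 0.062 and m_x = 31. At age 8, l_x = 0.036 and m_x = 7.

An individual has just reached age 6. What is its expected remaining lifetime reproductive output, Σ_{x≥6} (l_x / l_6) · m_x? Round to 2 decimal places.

l_6 = 0.115. Conditional survival from age 6 to x is l_x / l_6.
  x=6: (0.115/0.115) × 43 = 43.0000
  x=7: (0.062/0.115) × 31 = 16.7130
  x=8: (0.036/0.115) × 7 = 2.1913
Sum = 43.0000 + 16.7130 + 2.1913 = 61.9043

61.90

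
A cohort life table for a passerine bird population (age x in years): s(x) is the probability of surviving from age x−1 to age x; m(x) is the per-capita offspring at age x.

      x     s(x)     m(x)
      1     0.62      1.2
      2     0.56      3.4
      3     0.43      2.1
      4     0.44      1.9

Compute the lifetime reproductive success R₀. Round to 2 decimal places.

2.36

Survivorship from birth: l_x = s_1·s_2·…·s_x.
  l_1 = 0.62000
  l_2 = 0.34720
  l_3 = 0.14930
  l_4 = 0.06569
R₀ = Σ l_x m(x):
  age 1: 0.62000 × 1.2 = 0.7440
  age 2: 0.34720 × 3.4 = 1.1805
  age 3: 0.14930 × 2.1 = 0.3135
  age 4: 0.06569 × 1.9 = 0.1248
R₀ = 0.7440 + 1.1805 + 0.3135 + 0.1248 = 2.3628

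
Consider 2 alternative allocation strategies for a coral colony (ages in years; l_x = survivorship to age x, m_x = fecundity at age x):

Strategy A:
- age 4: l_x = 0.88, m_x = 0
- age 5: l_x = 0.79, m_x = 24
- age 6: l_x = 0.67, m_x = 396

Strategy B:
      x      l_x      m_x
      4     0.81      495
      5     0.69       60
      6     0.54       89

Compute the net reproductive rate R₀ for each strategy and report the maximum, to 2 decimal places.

490.41

Strategy A: R₀ = 0.88×0 + 0.79×24 + 0.67×396 = 284.2800
Strategy B: R₀ = 0.81×495 + 0.69×60 + 0.54×89 = 490.4100
Highest R₀: strategy B with 490.4100.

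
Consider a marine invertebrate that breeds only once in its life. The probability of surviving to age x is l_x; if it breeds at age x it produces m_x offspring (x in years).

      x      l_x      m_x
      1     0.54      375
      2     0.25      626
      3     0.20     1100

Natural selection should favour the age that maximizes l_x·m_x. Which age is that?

Expected offspring if breeding at age x = l_x × m_x:
  age 1: 0.54 × 375 = 202.500
  age 2: 0.25 × 626 = 156.500
  age 3: 0.20 × 1100 = 220.000
Maximum at age 3 (220.000).

3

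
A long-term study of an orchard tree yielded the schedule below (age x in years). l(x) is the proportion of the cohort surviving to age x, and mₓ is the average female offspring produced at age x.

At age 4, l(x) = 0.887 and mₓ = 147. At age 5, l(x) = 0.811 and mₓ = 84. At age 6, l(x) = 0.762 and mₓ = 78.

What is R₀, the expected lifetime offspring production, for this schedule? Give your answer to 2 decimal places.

R₀ = Σ l(x) mₓ:
  age 4: 0.887 × 147 = 130.3890
  age 5: 0.811 × 84 = 68.1240
  age 6: 0.762 × 78 = 59.4360
R₀ = 130.3890 + 68.1240 + 59.4360 = 257.9490

257.95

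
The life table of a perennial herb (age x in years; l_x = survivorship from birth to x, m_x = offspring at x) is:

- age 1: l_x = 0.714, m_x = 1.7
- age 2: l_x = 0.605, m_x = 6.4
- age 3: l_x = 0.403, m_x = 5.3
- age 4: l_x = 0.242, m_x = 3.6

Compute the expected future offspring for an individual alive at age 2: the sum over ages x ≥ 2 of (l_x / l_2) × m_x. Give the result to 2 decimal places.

11.37

l_2 = 0.605. Conditional survival from age 2 to x is l_x / l_2.
  x=2: (0.605/0.605) × 6.4 = 6.4000
  x=3: (0.403/0.605) × 5.3 = 3.5304
  x=4: (0.242/0.605) × 3.6 = 1.4400
Sum = 6.4000 + 3.5304 + 1.4400 = 11.3704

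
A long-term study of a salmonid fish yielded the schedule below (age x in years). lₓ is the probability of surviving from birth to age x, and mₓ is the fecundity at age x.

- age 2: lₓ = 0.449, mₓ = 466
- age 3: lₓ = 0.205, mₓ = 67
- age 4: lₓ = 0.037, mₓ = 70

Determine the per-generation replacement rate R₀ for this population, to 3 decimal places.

R₀ = Σ lₓ mₓ:
  age 2: 0.449 × 466 = 209.2340
  age 3: 0.205 × 67 = 13.7350
  age 4: 0.037 × 70 = 2.5900
R₀ = 209.2340 + 13.7350 + 2.5900 = 225.5590

225.559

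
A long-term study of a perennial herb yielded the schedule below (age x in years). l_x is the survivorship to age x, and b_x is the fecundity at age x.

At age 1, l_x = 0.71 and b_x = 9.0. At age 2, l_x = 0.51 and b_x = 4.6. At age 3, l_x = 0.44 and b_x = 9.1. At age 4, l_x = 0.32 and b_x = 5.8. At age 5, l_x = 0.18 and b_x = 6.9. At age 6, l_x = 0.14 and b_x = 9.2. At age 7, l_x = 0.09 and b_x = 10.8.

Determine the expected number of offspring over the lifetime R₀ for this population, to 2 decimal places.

R₀ = Σ l_x b_x:
  age 1: 0.71 × 9.0 = 6.3900
  age 2: 0.51 × 4.6 = 2.3460
  age 3: 0.44 × 9.1 = 4.0040
  age 4: 0.32 × 5.8 = 1.8560
  age 5: 0.18 × 6.9 = 1.2420
  age 6: 0.14 × 9.2 = 1.2880
  age 7: 0.09 × 10.8 = 0.9720
R₀ = 6.3900 + 2.3460 + 4.0040 + 1.8560 + 1.2420 + 1.2880 + 0.9720 = 18.0980

18.10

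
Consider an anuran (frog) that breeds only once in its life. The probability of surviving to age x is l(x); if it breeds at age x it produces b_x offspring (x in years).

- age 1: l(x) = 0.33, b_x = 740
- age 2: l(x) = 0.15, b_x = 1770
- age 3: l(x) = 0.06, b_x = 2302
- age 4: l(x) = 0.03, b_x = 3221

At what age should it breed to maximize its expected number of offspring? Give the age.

2

Expected offspring if breeding at age x = l(x) × b_x:
  age 1: 0.33 × 740 = 244.200
  age 2: 0.15 × 1770 = 265.500
  age 3: 0.06 × 2302 = 138.120
  age 4: 0.03 × 3221 = 96.630
Maximum at age 2 (265.500).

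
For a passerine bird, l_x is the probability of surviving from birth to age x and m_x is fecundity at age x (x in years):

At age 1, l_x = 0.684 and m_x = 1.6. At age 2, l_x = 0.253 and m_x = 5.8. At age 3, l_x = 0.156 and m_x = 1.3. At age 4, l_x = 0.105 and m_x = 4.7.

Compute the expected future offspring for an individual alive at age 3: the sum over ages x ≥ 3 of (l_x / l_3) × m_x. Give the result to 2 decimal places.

4.46

l_3 = 0.156. Conditional survival from age 3 to x is l_x / l_3.
  x=3: (0.156/0.156) × 1.3 = 1.3000
  x=4: (0.105/0.156) × 4.7 = 3.1635
Sum = 1.3000 + 3.1635 = 4.4635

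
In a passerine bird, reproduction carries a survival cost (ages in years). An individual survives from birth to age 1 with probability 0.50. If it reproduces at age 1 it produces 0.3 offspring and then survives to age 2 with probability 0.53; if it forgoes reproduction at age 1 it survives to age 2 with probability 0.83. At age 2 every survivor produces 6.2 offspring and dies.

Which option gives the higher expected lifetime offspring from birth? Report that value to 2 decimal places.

2.57

breed at age 1: R₀ = 0.50 × (0.3 + 0.53 × 6.2) = 0.50 × 3.5860 = 1.7930
delay to age 2: R₀ = 0.50 × (0.83 × 6.2) = 0.50 × 5.1460 = 2.5730
Higher: delay to age 2 (2.5730).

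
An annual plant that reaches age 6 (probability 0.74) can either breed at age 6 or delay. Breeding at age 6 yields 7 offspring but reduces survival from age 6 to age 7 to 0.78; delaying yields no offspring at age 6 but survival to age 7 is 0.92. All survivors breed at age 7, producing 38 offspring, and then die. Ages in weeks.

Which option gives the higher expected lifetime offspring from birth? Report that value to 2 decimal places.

27.11

breed at age 6: R₀ = 0.74 × (7 + 0.78 × 38) = 0.74 × 36.6400 = 27.1136
delay to age 7: R₀ = 0.74 × (0.92 × 38) = 0.74 × 34.9600 = 25.8704
Higher: breed at age 6 (27.1136).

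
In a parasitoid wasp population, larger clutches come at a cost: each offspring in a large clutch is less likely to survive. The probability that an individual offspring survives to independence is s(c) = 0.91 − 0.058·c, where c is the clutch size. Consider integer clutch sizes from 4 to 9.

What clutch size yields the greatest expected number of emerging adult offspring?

Expected emerging adult offspring = c × s(c):
  c=4: 4 × 0.678 = 2.712
  c=5: 5 × 0.620 = 3.100
  c=6: 6 × 0.562 = 3.372
  c=7: 7 × 0.504 = 3.528
  c=8: 8 × 0.446 = 3.568
  c=9: 9 × 0.388 = 3.492
Maximum at c = 8 (3.568 emerging adult offspring).

8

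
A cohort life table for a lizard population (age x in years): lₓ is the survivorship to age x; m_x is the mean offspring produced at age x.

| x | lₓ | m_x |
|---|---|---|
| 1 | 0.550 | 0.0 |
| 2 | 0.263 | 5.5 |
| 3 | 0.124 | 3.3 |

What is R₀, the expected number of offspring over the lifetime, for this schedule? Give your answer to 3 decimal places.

R₀ = Σ lₓ m_x:
  age 1: 0.550 × 0.0 = 0.0000
  age 2: 0.263 × 5.5 = 1.4465
  age 3: 0.124 × 3.3 = 0.4092
R₀ = 0.0000 + 1.4465 + 0.4092 = 1.8557

1.856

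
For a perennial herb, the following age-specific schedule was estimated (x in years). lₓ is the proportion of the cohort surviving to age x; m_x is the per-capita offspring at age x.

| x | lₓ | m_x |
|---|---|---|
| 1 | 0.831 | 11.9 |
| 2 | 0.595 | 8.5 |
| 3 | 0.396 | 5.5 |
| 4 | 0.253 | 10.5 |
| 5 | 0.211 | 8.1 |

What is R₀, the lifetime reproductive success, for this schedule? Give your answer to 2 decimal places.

R₀ = Σ lₓ m_x:
  age 1: 0.831 × 11.9 = 9.8889
  age 2: 0.595 × 8.5 = 5.0575
  age 3: 0.396 × 5.5 = 2.1780
  age 4: 0.253 × 10.5 = 2.6565
  age 5: 0.211 × 8.1 = 1.7091
R₀ = 9.8889 + 5.0575 + 2.1780 + 2.6565 + 1.7091 = 21.4900

21.49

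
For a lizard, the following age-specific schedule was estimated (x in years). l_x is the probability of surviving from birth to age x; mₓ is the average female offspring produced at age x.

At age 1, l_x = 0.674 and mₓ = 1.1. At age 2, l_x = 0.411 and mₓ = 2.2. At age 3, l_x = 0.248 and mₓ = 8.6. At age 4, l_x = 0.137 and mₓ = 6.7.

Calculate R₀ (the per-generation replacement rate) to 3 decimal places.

R₀ = Σ l_x mₓ:
  age 1: 0.674 × 1.1 = 0.7414
  age 2: 0.411 × 2.2 = 0.9042
  age 3: 0.248 × 8.6 = 2.1328
  age 4: 0.137 × 6.7 = 0.9179
R₀ = 0.7414 + 0.9042 + 2.1328 + 0.9179 = 4.6963

4.696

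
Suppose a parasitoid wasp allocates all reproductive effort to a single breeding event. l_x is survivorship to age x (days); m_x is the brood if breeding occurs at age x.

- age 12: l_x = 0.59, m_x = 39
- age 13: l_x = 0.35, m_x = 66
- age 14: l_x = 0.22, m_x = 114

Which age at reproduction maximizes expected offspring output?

14

Expected offspring if breeding at age x = l_x × m_x:
  age 12: 0.59 × 39 = 23.010
  age 13: 0.35 × 66 = 23.100
  age 14: 0.22 × 114 = 25.080
Maximum at age 14 (25.080).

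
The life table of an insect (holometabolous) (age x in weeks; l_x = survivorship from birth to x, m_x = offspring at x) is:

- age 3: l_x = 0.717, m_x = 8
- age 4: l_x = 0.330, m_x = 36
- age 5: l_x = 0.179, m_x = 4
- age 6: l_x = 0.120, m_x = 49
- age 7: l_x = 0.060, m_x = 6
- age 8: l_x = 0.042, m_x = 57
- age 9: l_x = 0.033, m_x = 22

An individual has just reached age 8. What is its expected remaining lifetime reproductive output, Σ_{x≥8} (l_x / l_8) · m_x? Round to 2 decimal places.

l_8 = 0.042. Conditional survival from age 8 to x is l_x / l_8.
  x=8: (0.042/0.042) × 57 = 57.0000
  x=9: (0.033/0.042) × 22 = 17.2857
Sum = 57.0000 + 17.2857 = 74.2857

74.29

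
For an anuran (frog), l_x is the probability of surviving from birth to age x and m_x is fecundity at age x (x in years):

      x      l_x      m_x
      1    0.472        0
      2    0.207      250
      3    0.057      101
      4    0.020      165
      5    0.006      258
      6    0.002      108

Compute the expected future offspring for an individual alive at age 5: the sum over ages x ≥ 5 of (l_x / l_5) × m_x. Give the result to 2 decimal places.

294.00

l_5 = 0.006. Conditional survival from age 5 to x is l_x / l_5.
  x=5: (0.006/0.006) × 258 = 258.0000
  x=6: (0.002/0.006) × 108 = 36.0000
Sum = 258.0000 + 36.0000 = 294.0000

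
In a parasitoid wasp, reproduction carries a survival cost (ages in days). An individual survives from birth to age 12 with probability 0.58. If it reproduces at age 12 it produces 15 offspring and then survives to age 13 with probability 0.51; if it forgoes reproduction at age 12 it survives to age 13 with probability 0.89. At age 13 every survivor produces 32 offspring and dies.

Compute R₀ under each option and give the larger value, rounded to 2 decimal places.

18.17

breed at age 12: R₀ = 0.58 × (15 + 0.51 × 32) = 0.58 × 31.3200 = 18.1656
delay to age 13: R₀ = 0.58 × (0.89 × 32) = 0.58 × 28.4800 = 16.5184
Higher: breed at age 12 (18.1656).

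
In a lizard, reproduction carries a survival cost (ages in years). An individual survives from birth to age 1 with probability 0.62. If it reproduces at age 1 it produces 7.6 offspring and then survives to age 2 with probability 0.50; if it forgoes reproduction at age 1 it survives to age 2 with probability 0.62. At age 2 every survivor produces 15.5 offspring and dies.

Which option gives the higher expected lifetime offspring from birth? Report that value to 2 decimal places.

breed at age 1: R₀ = 0.62 × (7.6 + 0.50 × 15.5) = 0.62 × 15.3500 = 9.5170
delay to age 2: R₀ = 0.62 × (0.62 × 15.5) = 0.62 × 9.6100 = 5.9582
Higher: breed at age 1 (9.5170).

9.52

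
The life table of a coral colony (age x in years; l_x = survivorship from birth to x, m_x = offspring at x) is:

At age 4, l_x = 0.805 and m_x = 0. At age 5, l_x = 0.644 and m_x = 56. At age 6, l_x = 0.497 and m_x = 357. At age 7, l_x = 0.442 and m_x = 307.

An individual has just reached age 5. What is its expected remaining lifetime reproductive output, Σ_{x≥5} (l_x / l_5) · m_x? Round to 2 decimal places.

542.22

l_5 = 0.644. Conditional survival from age 5 to x is l_x / l_5.
  x=5: (0.644/0.644) × 56 = 56.0000
  x=6: (0.497/0.644) × 357 = 275.5109
  x=7: (0.442/0.644) × 307 = 210.7050
Sum = 56.0000 + 275.5109 + 210.7050 = 542.2158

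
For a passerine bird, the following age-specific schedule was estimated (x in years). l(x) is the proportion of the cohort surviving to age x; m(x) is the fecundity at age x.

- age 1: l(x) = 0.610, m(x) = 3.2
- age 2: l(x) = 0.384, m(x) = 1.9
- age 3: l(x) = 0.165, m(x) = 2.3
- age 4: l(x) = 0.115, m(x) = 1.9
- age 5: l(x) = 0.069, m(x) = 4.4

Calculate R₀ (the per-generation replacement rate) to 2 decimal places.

R₀ = Σ l(x) m(x):
  age 1: 0.610 × 3.2 = 1.9520
  age 2: 0.384 × 1.9 = 0.7296
  age 3: 0.165 × 2.3 = 0.3795
  age 4: 0.115 × 1.9 = 0.2185
  age 5: 0.069 × 4.4 = 0.3036
R₀ = 1.9520 + 0.7296 + 0.3795 + 0.2185 + 0.3036 = 3.5832

3.58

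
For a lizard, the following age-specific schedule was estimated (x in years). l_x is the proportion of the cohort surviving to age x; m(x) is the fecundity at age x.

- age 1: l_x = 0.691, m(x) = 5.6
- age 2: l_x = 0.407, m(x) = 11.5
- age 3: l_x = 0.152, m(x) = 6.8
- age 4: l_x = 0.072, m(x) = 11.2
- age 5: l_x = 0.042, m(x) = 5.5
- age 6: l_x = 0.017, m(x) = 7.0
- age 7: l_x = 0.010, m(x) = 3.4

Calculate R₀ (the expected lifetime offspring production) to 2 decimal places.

R₀ = Σ l_x m(x):
  age 1: 0.691 × 5.6 = 3.8696
  age 2: 0.407 × 11.5 = 4.6805
  age 3: 0.152 × 6.8 = 1.0336
  age 4: 0.072 × 11.2 = 0.8064
  age 5: 0.042 × 5.5 = 0.2310
  age 6: 0.017 × 7.0 = 0.1190
  age 7: 0.010 × 3.4 = 0.0340
R₀ = 3.8696 + 4.6805 + 1.0336 + 0.8064 + 0.2310 + 0.1190 + 0.0340 = 10.7741

10.77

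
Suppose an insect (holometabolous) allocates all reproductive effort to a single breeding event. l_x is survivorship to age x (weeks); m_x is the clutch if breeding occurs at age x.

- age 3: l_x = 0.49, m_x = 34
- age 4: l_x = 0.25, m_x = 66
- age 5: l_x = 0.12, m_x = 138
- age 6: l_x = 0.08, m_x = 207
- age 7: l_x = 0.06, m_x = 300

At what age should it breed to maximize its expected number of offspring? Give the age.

Expected offspring if breeding at age x = l_x × m_x:
  age 3: 0.49 × 34 = 16.660
  age 4: 0.25 × 66 = 16.500
  age 5: 0.12 × 138 = 16.560
  age 6: 0.08 × 207 = 16.560
  age 7: 0.06 × 300 = 18.000
Maximum at age 7 (18.000).

7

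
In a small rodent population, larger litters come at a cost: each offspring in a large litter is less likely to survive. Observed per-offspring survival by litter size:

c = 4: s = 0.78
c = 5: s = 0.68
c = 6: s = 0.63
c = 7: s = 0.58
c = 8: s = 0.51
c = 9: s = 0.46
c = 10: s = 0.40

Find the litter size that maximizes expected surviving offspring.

9

Expected surviving offspring = c × s(c):
  c=4: 4 × 0.78 = 3.120
  c=5: 5 × 0.68 = 3.400
  c=6: 6 × 0.63 = 3.780
  c=7: 7 × 0.58 = 4.060
  c=8: 8 × 0.51 = 4.080
  c=9: 9 × 0.46 = 4.140
  c=10: 10 × 0.40 = 4.000
Maximum at c = 9 (4.140 surviving offspring).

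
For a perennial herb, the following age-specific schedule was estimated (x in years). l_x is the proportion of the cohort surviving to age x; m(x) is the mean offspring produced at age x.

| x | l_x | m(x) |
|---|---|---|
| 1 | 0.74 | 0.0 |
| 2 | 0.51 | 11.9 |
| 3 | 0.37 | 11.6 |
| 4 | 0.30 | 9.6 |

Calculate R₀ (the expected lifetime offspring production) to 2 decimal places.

R₀ = Σ l_x m(x):
  age 1: 0.74 × 0.0 = 0.0000
  age 2: 0.51 × 11.9 = 6.0690
  age 3: 0.37 × 11.6 = 4.2920
  age 4: 0.30 × 9.6 = 2.8800
R₀ = 0.0000 + 6.0690 + 4.2920 + 2.8800 = 13.2410

13.24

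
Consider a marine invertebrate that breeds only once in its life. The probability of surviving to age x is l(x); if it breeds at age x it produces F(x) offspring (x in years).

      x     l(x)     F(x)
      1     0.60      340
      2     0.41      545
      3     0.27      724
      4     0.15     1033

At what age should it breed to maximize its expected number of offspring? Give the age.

2

Expected offspring if breeding at age x = l(x) × F(x):
  age 1: 0.60 × 340 = 204.000
  age 2: 0.41 × 545 = 223.450
  age 3: 0.27 × 724 = 195.480
  age 4: 0.15 × 1033 = 154.950
Maximum at age 2 (223.450).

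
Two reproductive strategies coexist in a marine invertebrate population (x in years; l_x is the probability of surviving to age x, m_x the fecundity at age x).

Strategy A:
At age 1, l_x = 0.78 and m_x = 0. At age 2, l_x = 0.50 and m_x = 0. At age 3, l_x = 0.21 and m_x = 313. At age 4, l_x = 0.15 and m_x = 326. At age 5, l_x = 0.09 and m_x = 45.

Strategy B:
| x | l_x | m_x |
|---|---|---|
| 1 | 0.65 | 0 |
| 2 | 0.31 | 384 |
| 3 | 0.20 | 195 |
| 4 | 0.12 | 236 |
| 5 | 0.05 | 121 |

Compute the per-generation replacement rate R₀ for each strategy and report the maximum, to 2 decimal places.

192.41

Strategy A: R₀ = 0.78×0 + 0.50×0 + 0.21×313 + 0.15×326 + 0.09×45 = 118.6800
Strategy B: R₀ = 0.65×0 + 0.31×384 + 0.20×195 + 0.12×236 + 0.05×121 = 192.4100
Highest R₀: strategy B with 192.4100.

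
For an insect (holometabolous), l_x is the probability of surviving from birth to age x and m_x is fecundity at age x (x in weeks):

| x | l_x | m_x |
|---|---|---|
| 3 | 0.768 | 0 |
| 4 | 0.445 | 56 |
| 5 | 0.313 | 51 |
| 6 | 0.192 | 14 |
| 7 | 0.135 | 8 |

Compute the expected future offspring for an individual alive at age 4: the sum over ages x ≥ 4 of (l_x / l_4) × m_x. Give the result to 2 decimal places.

l_4 = 0.445. Conditional survival from age 4 to x is l_x / l_4.
  x=4: (0.445/0.445) × 56 = 56.0000
  x=5: (0.313/0.445) × 51 = 35.8719
  x=6: (0.192/0.445) × 14 = 6.0404
  x=7: (0.135/0.445) × 8 = 2.4270
Sum = 56.0000 + 35.8719 + 6.0404 + 2.4270 = 100.3393

100.34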